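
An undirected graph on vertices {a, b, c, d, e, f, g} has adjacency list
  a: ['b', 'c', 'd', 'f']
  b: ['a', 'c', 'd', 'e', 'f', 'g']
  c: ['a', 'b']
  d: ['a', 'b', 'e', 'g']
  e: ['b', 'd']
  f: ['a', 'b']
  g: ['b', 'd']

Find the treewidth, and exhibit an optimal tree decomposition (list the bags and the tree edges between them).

The largest bag has 3 vertices, giving width 2; this decomposition certifies tw(G) ≤ 2. For the lower bound, the 3 vertices {b, d, g} are pairwise adjacent, and any tree decomposition puts a clique entirely inside one bag — forcing width ≥ 2. The upper and lower bounds meet at 2, so that is the treewidth.

Treewidth 2.
One such decomposition:
Bags: B1 = {b, d, e}  B2 = {a, b, d}  B3 = {b, d, g}  B4 = {a, b, c}  B5 = {a, b, f}
Tree: B1–B2, B1–B3, B2–B4, B2–B5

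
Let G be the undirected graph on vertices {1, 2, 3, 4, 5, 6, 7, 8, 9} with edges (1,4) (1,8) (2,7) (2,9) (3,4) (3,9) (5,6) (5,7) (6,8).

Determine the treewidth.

2

A width-2 tree decomposition is:
Bags: B1 = {2, 7, 9}  B2 = {5, 7, 9}  B3 = {5, 6, 9}  B4 = {6, 8, 9}  B5 = {1, 8, 9}  B6 = {1, 4, 9}  B7 = {3, 4, 9}
Tree: B1–B2, B2–B3, B3–B4, B4–B5, B5–B6, B6–B7
Each bag holds 3 vertices, so the decomposition has width 2, which upper-bounds the treewidth. Since 9–2–7–5–6–8–1–4–3–9 is a cycle in G, G is not acyclic. Forests are exactly the graphs of treewidth ≤ 1, so tw(G) ≥ 2. The upper and lower bounds meet at 2, so that is the treewidth.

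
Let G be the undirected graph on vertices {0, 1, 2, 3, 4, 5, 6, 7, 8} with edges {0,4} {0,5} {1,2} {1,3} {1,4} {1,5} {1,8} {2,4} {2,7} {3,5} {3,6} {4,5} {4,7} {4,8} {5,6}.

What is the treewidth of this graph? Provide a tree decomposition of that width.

The largest bag has 3 vertices, giving width 2; this decomposition certifies tw(G) ≤ 2. For the lower bound, the 3 vertices {1, 3, 5} are pairwise adjacent, and any tree decomposition puts a clique entirely inside one bag — forcing width ≥ 2. Hence tw(G) = 2 exactly.

Treewidth 2.
One optimal decomposition is:
Bags: B1 = {3, 5, 6}  B2 = {1, 3, 5}  B3 = {1, 4, 5}  B4 = {0, 4, 5}  B5 = {1, 2, 4}  B6 = {2, 4, 7}  B7 = {1, 4, 8}
Tree: B1–B2, B2–B3, B3–B4, B3–B5, B5–B6, B5–B7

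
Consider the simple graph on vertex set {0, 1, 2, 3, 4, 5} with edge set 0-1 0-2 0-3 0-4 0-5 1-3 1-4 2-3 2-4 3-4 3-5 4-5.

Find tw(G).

3

A width-3 tree decomposition is:
Bags: B1 = {0, 3, 4, 5}  B2 = {0, 2, 3, 4}  B3 = {0, 1, 3, 4}
Tree: B1–B2, B1–B3
Each bag holds 4 vertices, so the decomposition has width 3, which upper-bounds the treewidth. For the lower bound, the 4 vertices {0, 1, 3, 4} are pairwise adjacent, and any tree decomposition puts a clique entirely inside one bag — forcing width ≥ 3. Therefore the treewidth is 3.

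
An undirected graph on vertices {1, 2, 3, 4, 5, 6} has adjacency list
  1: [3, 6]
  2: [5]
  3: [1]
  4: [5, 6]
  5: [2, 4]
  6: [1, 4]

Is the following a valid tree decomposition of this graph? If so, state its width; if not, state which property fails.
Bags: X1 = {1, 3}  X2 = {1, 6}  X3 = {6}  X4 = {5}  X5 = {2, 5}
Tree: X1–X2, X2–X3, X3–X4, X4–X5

A tree decomposition must satisfy three properties: every vertex lies in some bag; for every edge, both endpoints lie together in some bag; and for every vertex, the bags containing it form a connected subtree. Here vertex 4 appears in no bag, so the decomposition is invalid.

No — vertex 4 appears in no bag.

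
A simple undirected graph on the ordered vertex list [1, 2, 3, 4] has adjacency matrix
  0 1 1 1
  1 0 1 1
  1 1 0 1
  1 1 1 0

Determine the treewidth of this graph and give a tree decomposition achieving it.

A single bag containing all 4 vertices is trivially a valid decomposition of width 3. On the other hand G contains the 4-clique {1, 2, 3, 4}. A clique must lie in a single bag of any decomposition, so no decomposition can have width below 3. The upper and lower bounds meet at 3, so that is the treewidth.

Treewidth 3.
One optimal decomposition is:
Bags: B1 = {1, 2, 3, 4}
Tree: (single bag)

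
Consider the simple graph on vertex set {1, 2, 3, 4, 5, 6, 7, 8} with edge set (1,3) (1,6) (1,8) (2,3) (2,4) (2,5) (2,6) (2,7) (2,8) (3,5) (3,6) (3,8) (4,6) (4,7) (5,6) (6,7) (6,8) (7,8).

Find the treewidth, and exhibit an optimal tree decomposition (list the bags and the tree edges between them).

Treewidth 3.
Bags: B1 = {2, 3, 6, 8}  B2 = {2, 3, 5, 6}  B3 = {2, 6, 7, 8}  B4 = {2, 4, 6, 7}  B5 = {1, 3, 6, 8}
Tree: B1–B2, B1–B3, B3–B4, B1–B5

The largest bag has 4 vertices, giving width 3; this decomposition certifies tw(G) ≤ 3. On the other hand G contains the 4-clique {1, 3, 6, 8}. A clique must lie in a single bag of any decomposition, so no decomposition can have width below 3. Combining the bounds, tw(G) = 3.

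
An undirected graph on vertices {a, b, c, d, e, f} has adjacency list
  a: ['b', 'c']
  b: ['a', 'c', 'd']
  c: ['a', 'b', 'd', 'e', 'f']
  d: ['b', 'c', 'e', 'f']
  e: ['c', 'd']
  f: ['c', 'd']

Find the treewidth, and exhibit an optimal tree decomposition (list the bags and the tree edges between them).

Every bag has size at most 3, so the width is 3 − 1 = 2 and tw(G) ≤ 2. On the other hand G contains the 3-clique {c, d, e}. A clique must lie in a single bag of any decomposition, so no decomposition can have width below 2. Combining the bounds, tw(G) = 2.

Treewidth 2.
One optimal decomposition is:
Bags: B1 = {b, c, d}  B2 = {c, d, e}  B3 = {c, d, f}  B4 = {a, b, c}
Tree: B1–B2, B2–B3, B1–B4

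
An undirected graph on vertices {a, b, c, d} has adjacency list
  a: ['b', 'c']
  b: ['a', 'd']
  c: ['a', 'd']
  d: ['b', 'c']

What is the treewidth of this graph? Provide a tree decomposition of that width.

Treewidth 2.
One such decomposition:
Bags: B1 = {a, b, c}  B2 = {b, c, d}
Tree: B1–B2

Every bag has size at most 3, so the width is 3 − 1 = 2 and tw(G) ≤ 2. For the lower bound, G contains the cycle b–a–c–d–b, so G is not a forest; only forests have treewidth ≤ 1, hence tw(G) ≥ 2. Hence tw(G) = 2 exactly.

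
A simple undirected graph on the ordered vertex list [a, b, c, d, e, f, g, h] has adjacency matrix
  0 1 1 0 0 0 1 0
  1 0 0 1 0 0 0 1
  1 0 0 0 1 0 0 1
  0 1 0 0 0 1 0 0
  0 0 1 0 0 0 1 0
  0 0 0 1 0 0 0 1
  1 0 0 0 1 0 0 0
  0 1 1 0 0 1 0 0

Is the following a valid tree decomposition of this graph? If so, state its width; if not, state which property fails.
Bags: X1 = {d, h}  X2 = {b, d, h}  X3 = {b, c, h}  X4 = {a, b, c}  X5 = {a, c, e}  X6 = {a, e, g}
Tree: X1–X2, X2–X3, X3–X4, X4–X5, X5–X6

A tree decomposition must satisfy three properties: every vertex lies in some bag; for every edge, both endpoints lie together in some bag; and for every vertex, the bags containing it form a connected subtree. Here vertex f appears in no bag, so the decomposition is invalid.

No — vertex f appears in no bag.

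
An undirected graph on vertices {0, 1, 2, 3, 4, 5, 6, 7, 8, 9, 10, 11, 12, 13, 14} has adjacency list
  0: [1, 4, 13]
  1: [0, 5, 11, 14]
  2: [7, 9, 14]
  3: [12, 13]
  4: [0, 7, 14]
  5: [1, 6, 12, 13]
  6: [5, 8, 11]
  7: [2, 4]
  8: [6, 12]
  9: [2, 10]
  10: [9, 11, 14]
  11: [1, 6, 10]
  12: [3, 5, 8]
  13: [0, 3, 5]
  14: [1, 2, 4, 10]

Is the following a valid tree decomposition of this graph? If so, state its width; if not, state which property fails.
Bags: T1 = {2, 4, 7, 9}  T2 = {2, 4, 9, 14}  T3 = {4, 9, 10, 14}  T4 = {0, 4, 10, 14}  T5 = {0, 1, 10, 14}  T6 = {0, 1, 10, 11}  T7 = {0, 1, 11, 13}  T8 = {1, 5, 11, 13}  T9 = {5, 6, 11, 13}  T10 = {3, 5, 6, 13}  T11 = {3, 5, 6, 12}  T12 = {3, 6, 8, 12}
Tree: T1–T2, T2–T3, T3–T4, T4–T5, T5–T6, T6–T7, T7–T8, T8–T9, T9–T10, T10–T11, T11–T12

Yes; width 3.

Checking the three conditions: (i) the bags cover all of {0, 1, 2, 3, 4, 5, 6, 7, 8, 9, 10, 11, 12, 13, 14}; (ii) for each edge, some bag contains both endpoints; (iii) the bags containing any fixed vertex form a subtree. All hold, so the decomposition is valid with width 4 − 1 = 3.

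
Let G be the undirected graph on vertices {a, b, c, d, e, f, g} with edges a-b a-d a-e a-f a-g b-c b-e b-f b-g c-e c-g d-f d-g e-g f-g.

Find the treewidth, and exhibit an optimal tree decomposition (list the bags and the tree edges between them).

Treewidth 3.
Bags: B1 = {a, d, f, g}  B2 = {a, b, f, g}  B3 = {a, b, e, g}  B4 = {b, c, e, g}
Tree: B1–B2, B2–B3, B3–B4

Each bag holds 4 vertices, so the decomposition has width 3, which upper-bounds the treewidth. For the lower bound, the 4 vertices {a, d, f, g} are pairwise adjacent, and any tree decomposition puts a clique entirely inside one bag — forcing width ≥ 3. Hence tw(G) = 3 exactly.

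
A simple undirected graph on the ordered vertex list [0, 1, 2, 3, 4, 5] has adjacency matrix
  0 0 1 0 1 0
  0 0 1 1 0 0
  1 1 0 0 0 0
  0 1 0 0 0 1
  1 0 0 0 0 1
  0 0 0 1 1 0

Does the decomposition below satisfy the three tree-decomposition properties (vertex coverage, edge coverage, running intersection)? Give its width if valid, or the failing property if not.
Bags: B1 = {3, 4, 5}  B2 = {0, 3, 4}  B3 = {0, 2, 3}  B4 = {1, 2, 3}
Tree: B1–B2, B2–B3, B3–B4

Checking the three conditions: (i) the bags cover all of {0, 1, 2, 3, 4, 5}; (ii) for each edge, some bag contains both endpoints; (iii) the bags containing any fixed vertex form a subtree. All hold, so the decomposition is valid with width 3 − 1 = 2.

Yes; width 2.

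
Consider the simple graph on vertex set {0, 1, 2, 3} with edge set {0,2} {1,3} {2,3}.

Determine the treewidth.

A width-1 tree decomposition is:
Bags: B1 = {0, 2}  B2 = {2, 3}  B3 = {1, 3}
Tree: B1–B2, B2–B3
The largest bag has 2 vertices, giving width 1; this decomposition certifies tw(G) ≤ 1. G has an edge, so its treewidth is at least 1. Therefore the treewidth is 1.

1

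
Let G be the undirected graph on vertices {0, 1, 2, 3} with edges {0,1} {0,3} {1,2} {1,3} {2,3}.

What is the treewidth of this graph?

A width-2 tree decomposition is:
Bags: B1 = {0, 1, 3}  B2 = {1, 2, 3}
Tree: B1–B2
Every bag has size at most 3, so the width is 3 − 1 = 2 and tw(G) ≤ 2. For the lower bound, the 3 vertices {0, 1, 3} are pairwise adjacent, and any tree decomposition puts a clique entirely inside one bag — forcing width ≥ 2. Therefore the treewidth is 2.

2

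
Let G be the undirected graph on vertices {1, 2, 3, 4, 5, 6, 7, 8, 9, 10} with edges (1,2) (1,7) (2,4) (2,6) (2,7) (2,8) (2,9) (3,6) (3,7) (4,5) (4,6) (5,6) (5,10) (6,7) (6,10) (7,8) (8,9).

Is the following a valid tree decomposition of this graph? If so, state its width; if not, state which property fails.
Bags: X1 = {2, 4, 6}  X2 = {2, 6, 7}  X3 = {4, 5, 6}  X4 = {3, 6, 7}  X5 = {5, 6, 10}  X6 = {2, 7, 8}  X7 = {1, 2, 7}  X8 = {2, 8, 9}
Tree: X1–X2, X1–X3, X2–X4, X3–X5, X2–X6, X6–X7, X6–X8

Vertex coverage: the bags together contain {1, 2, 3, 4, 5, 6, 7, 8, 9, 10}, the full vertex set. Edge coverage: each edge of G has both endpoints in at least one bag. Running intersection: for every vertex, the bags containing it form a connected subtree. All three properties hold, so this is a valid tree decomposition of width max|bag| − 1 = 2, and hence tw(G) ≤ 2.

Yes; width 2.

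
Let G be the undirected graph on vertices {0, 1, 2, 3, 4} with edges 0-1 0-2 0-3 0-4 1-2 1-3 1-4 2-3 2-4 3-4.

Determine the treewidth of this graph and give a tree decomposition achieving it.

With just one bag of size 5, the width is 5 − 1 = 4, so tw(G) ≤ 4. On the other hand G contains the 5-clique {0, 1, 2, 3, 4}. A clique must lie in a single bag of any decomposition, so no decomposition can have width below 4. Hence tw(G) = 4 exactly.

Treewidth 4.
One such decomposition:
Bags: B1 = {0, 1, 2, 3, 4}
Tree: (single bag)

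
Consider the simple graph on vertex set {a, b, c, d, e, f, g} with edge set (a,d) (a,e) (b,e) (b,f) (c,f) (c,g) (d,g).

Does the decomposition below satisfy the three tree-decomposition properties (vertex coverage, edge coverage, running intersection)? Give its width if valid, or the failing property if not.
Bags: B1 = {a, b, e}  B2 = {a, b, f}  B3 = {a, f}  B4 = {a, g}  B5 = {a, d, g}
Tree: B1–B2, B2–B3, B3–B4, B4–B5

No — vertex c appears in no bag.

A tree decomposition must satisfy three properties: every vertex lies in some bag; for every edge, both endpoints lie together in some bag; and for every vertex, the bags containing it form a connected subtree. Here vertex c appears in no bag, so the decomposition is invalid.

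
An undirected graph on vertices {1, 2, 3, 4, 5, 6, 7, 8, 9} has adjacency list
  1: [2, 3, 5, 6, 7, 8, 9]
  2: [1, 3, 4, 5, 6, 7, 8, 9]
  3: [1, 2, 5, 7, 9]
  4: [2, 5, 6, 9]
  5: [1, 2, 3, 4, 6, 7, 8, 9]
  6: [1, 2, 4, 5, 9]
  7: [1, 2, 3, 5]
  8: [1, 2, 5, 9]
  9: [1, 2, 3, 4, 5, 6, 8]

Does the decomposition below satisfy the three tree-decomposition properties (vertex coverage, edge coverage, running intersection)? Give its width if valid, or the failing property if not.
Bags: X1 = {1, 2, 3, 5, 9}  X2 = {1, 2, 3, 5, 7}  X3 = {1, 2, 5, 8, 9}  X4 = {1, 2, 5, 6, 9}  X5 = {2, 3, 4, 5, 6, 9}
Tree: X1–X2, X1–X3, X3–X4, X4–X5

No — bags containing vertex 3 are not connected in the tree.

A tree decomposition must satisfy three properties: every vertex lies in some bag; for every edge, both endpoints lie together in some bag; and for every vertex, the bags containing it form a connected subtree. Here bags containing vertex 3 are not connected in the tree, so the decomposition is invalid.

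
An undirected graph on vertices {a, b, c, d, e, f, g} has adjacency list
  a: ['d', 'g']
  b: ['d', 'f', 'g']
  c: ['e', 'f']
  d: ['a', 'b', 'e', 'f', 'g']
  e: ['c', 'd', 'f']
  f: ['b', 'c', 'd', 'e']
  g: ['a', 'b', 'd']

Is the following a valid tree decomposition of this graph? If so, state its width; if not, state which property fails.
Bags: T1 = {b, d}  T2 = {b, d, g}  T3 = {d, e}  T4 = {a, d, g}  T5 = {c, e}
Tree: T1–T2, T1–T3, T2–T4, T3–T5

A tree decomposition must satisfy three properties: every vertex lies in some bag; for every edge, both endpoints lie together in some bag; and for every vertex, the bags containing it form a connected subtree. Here vertex f appears in no bag, so the decomposition is invalid.

No — vertex f appears in no bag.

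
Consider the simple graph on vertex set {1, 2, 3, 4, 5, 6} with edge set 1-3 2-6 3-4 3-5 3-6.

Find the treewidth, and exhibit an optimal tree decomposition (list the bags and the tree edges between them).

Treewidth 1.
Bags: B1 = {3, 6}  B2 = {3, 5}  B3 = {2, 6}  B4 = {3, 4}  B5 = {1, 3}
Tree: B1–B2, B1–B3, B2–B4, B2–B5

The largest bag has 2 vertices, giving width 1; this decomposition certifies tw(G) ≤ 1. G has an edge, so its treewidth is at least 1. The upper and lower bounds meet at 1, so that is the treewidth.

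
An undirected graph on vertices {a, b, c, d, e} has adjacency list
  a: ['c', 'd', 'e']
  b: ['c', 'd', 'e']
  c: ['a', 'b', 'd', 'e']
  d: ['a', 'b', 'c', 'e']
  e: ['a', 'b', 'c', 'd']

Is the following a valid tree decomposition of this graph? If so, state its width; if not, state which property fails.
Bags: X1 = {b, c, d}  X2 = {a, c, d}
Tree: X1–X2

No — vertex e appears in no bag.

A tree decomposition must satisfy three properties: every vertex lies in some bag; for every edge, both endpoints lie together in some bag; and for every vertex, the bags containing it form a connected subtree. Here vertex e appears in no bag, so the decomposition is invalid.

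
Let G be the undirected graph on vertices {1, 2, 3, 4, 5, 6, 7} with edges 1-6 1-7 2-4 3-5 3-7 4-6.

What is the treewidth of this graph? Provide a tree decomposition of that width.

Treewidth 1.
Bags: B1 = {2, 4}  B2 = {4, 6}  B3 = {1, 6}  B4 = {1, 7}  B5 = {3, 7}  B6 = {3, 5}
Tree: B1–B2, B2–B3, B3–B4, B4–B5, B5–B6

Each bag holds 2 vertices, so the decomposition has width 1, which upper-bounds the treewidth. Any graph with an edge has treewidth ≥ 1, and G has the edge 2–4. Hence tw(G) = 1 exactly.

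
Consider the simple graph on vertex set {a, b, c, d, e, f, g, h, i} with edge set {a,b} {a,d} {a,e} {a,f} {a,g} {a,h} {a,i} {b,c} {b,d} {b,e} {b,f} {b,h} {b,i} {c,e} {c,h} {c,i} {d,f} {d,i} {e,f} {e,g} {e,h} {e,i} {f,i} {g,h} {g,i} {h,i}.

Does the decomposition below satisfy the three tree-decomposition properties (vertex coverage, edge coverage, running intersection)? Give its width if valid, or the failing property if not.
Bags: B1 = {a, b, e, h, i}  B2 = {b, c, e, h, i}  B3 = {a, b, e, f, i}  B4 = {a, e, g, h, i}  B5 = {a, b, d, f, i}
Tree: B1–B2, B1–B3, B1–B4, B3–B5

Checking the three conditions: (i) the bags cover all of {a, b, c, d, e, f, g, h, i}; (ii) for each edge, some bag contains both endpoints; (iii) the bags containing any fixed vertex form a subtree. All hold, so the decomposition is valid with width 5 − 1 = 4.

Yes; width 4.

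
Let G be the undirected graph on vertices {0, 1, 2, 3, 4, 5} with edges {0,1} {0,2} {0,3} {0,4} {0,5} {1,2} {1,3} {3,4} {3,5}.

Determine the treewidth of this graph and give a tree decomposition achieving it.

Treewidth 2.
One such decomposition:
Bags: B1 = {0, 1, 2}  B2 = {0, 1, 3}  B3 = {0, 3, 5}  B4 = {0, 3, 4}
Tree: B1–B2, B2–B3, B2–B4

The largest bag has 3 vertices, giving width 2; this decomposition certifies tw(G) ≤ 2. For the lower bound, the 3 vertices {0, 1, 2} are pairwise adjacent, and any tree decomposition puts a clique entirely inside one bag — forcing width ≥ 2. The upper and lower bounds meet at 2, so that is the treewidth.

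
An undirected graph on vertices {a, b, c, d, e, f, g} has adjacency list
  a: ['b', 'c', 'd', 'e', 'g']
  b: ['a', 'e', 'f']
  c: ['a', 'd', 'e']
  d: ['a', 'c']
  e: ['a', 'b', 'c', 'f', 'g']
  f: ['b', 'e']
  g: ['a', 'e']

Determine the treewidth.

A width-2 tree decomposition is:
Bags: B1 = {a, b, e}  B2 = {a, c, e}  B3 = {b, e, f}  B4 = {a, e, g}  B5 = {a, c, d}
Tree: B1–B2, B1–B3, B2–B4, B2–B5
The largest bag has 3 vertices, giving width 2; this decomposition certifies tw(G) ≤ 2. On the other hand G contains the 3-clique {a, c, d}. A clique must lie in a single bag of any decomposition, so no decomposition can have width below 2. Combining the bounds, tw(G) = 2.

2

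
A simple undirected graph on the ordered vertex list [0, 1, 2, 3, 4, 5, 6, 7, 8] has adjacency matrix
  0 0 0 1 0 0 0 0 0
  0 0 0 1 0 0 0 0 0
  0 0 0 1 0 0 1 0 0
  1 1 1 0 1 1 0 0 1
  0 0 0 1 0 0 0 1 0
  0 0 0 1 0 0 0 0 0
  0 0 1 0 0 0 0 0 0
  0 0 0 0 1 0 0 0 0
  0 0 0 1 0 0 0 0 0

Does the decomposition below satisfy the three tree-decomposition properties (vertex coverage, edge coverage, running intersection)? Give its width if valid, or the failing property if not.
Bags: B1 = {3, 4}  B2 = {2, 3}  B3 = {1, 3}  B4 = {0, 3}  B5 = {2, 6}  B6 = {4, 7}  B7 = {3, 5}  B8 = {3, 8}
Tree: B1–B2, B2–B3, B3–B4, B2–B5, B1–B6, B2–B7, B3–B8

Vertex coverage: the bags together contain {0, 1, 2, 3, 4, 5, 6, 7, 8}, the full vertex set. Edge coverage: each edge of G has both endpoints in at least one bag. Running intersection: for every vertex, the bags containing it form a connected subtree. All three properties hold, so this is a valid tree decomposition of width max|bag| − 1 = 1, and hence tw(G) ≤ 1.

Yes; width 1.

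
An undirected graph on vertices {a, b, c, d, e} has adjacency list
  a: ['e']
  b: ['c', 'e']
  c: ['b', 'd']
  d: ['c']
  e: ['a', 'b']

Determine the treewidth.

1

A width-1 tree decomposition is:
Bags: B1 = {c, d}  B2 = {b, c}  B3 = {b, e}  B4 = {a, e}
Tree: B1–B2, B2–B3, B3–B4
Each bag holds 2 vertices, so the decomposition has width 1, which upper-bounds the treewidth. Any graph with an edge has treewidth ≥ 1, and G has the edge d–c. Therefore the treewidth is 1.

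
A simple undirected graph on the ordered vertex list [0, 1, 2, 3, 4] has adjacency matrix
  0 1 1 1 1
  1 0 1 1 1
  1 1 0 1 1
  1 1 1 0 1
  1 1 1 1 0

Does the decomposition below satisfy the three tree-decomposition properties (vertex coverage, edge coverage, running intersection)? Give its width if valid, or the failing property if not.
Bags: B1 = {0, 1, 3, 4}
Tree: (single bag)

No — vertex 2 appears in no bag.

A tree decomposition must satisfy three properties: every vertex lies in some bag; for every edge, both endpoints lie together in some bag; and for every vertex, the bags containing it form a connected subtree. Here vertex 2 appears in no bag, so the decomposition is invalid.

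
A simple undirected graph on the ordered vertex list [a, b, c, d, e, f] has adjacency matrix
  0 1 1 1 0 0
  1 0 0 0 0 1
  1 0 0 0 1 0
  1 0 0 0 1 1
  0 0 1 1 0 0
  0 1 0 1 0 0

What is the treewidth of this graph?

A width-2 tree decomposition is:
Bags: B1 = {c, d, e}  B2 = {a, c, d}  B3 = {a, d, f}  B4 = {a, b, f}
Tree: B1–B2, B2–B3, B3–B4
Every bag has size at most 3, so the width is 3 − 1 = 2 and tw(G) ≤ 2. For the lower bound, G contains the cycle e–c–a–d–e, so G is not a forest; only forests have treewidth ≤ 1, hence tw(G) ≥ 2. Hence tw(G) = 2 exactly.

2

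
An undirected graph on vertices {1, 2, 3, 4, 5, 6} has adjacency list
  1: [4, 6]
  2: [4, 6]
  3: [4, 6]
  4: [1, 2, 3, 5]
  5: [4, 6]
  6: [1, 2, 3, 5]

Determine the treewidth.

A width-2 tree decomposition is:
Bags: B1 = {4, 5, 6}  B2 = {3, 4, 6}  B3 = {1, 4, 6}  B4 = {2, 4, 6}
Tree: B1–B2, B2–B3, B3–B4
The largest bag has 3 vertices, giving width 2; this decomposition certifies tw(G) ≤ 2. The edges 5–6–3–4–5 form a cycle, so G is not a tree and its treewidth is at least 2. Combining the bounds, tw(G) = 2.

2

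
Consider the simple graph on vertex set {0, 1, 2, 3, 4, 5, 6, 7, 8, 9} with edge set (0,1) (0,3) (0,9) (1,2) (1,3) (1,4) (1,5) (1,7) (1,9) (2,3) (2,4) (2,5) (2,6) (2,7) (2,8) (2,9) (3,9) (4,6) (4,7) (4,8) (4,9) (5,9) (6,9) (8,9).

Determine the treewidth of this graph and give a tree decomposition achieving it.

Every bag has size at most 4, so the width is 4 − 1 = 3 and tw(G) ≤ 3. For the lower bound, the 4 vertices {0, 1, 3, 9} are pairwise adjacent, and any tree decomposition puts a clique entirely inside one bag — forcing width ≥ 3. Hence tw(G) = 3 exactly.

Treewidth 3.
Bags: B1 = {1, 2, 4, 7}  B2 = {1, 2, 4, 9}  B3 = {1, 2, 3, 9}  B4 = {2, 4, 8, 9}  B5 = {0, 1, 3, 9}  B6 = {2, 4, 6, 9}  B7 = {1, 2, 5, 9}
Tree: B1–B2, B2–B3, B2–B4, B3–B5, B2–B6, B3–B7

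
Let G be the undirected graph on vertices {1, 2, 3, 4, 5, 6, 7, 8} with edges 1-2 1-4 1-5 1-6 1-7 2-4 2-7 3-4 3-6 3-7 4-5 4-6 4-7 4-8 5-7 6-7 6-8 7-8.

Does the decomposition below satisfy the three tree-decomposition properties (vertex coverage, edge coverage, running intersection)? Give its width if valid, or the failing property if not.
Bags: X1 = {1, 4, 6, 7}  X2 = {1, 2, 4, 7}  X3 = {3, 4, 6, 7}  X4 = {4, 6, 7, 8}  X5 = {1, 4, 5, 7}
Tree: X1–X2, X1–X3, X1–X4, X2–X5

Yes; width 3.

Vertex coverage: the bags together contain {1, 2, 3, 4, 5, 6, 7, 8}, the full vertex set. Edge coverage: each edge of G has both endpoints in at least one bag. Running intersection: for every vertex, the bags containing it form a connected subtree. All three properties hold, so this is a valid tree decomposition of width max|bag| − 1 = 3, and hence tw(G) ≤ 3.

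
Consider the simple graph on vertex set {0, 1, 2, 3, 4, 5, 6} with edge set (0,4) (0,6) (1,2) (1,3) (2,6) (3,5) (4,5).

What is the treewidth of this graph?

2

A width-2 tree decomposition is:
Bags: B1 = {0, 4, 6}  B2 = {4, 5, 6}  B3 = {3, 5, 6}  B4 = {1, 3, 6}  B5 = {1, 2, 6}
Tree: B1–B2, B2–B3, B3–B4, B4–B5
Every bag has size at most 3, so the width is 3 − 1 = 2 and tw(G) ≤ 2. For the lower bound, G contains the cycle 6–0–4–5–3–1–2–6, so G is not a forest; only forests have treewidth ≤ 1, hence tw(G) ≥ 2. Hence tw(G) = 2 exactly.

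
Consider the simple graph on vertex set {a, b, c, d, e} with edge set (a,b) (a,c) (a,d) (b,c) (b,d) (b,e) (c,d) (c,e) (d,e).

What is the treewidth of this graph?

3

A width-3 tree decomposition is:
Bags: B1 = {a, b, c, d}  B2 = {b, c, d, e}
Tree: B1–B2
The largest bag has 4 vertices, giving width 3; this decomposition certifies tw(G) ≤ 3. Conversely, {b, c, d, e} is a clique of size 4, and the vertices of any clique must share a bag in every tree decomposition; so some bag has ≥ 4 vertices and tw(G) ≥ 3. Therefore the treewidth is 3.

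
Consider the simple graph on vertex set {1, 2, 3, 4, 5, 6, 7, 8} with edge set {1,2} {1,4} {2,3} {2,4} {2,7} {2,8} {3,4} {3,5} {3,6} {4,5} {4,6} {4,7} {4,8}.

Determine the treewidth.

A width-2 tree decomposition is:
Bags: B1 = {3, 4, 5}  B2 = {2, 3, 4}  B3 = {3, 4, 6}  B4 = {2, 4, 7}  B5 = {1, 2, 4}  B6 = {2, 4, 8}
Tree: B1–B2, B2–B3, B2–B4, B2–B5, B2–B6
The largest bag has 3 vertices, giving width 2; this decomposition certifies tw(G) ≤ 2. On the other hand G contains the 3-clique {2, 4, 8}. A clique must lie in a single bag of any decomposition, so no decomposition can have width below 2. Combining the bounds, tw(G) = 2.

2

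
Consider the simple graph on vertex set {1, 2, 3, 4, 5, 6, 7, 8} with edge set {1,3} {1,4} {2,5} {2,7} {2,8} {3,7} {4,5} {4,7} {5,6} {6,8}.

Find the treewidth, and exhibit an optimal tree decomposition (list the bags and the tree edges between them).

Every bag has size at most 3, so the width is 3 − 1 = 2 and tw(G) ≤ 2. The edges 1–3–7–4–1 form a cycle, so G is not a tree and its treewidth is at least 2. The upper and lower bounds meet at 2, so that is the treewidth.

Treewidth 2.
Bags: B1 = {1, 3, 4}  B2 = {3, 4, 7}  B3 = {4, 5, 7}  B4 = {2, 5, 7}  B5 = {2, 5, 6}  B6 = {2, 6, 8}
Tree: B1–B2, B2–B3, B3–B4, B4–B5, B5–B6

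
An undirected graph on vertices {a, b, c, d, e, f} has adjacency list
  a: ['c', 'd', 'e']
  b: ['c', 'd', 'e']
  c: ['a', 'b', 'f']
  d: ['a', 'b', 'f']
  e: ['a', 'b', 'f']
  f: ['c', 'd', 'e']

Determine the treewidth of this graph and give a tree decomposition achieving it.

Each bag holds 4 vertices, so the decomposition has width 3, which upper-bounds the treewidth. For the lower bound: the 4 vertex sets {d,f}, {b,c}, {e}, {a} are disjoint, each induces a connected subgraph, and every pair is joined by at least one edge of G. Contracting each set to a single vertex therefore yields K_{4} as a minor, and since treewidth is minor-monotone, tw(G) ≥ tw(K_{4}) = 3. Hence tw(G) = 3 exactly.

Treewidth 3.
Bags: B1 = {c, d, e, f}  B2 = {b, c, d, e}  B3 = {a, c, d, e}
Tree: B1–B2, B2–B3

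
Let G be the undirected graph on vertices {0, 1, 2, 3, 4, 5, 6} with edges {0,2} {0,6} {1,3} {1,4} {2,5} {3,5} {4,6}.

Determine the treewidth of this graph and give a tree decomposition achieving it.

Each bag holds 3 vertices, so the decomposition has width 2, which upper-bounds the treewidth. For the lower bound, G contains the cycle 4–1–3–5–2–0–6–4, so G is not a forest; only forests have treewidth ≤ 1, hence tw(G) ≥ 2. Hence tw(G) = 2 exactly.

Treewidth 2.
Bags: B1 = {1, 3, 4}  B2 = {3, 4, 5}  B3 = {2, 4, 5}  B4 = {0, 2, 4}  B5 = {0, 4, 6}
Tree: B1–B2, B2–B3, B3–B4, B4–B5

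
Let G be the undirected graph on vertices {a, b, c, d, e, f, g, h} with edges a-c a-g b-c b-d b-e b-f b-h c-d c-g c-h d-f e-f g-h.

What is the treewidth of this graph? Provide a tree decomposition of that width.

Treewidth 2.
One such decomposition:
Bags: B1 = {b, d, f}  B2 = {b, e, f}  B3 = {b, c, d}  B4 = {b, c, h}  B5 = {c, g, h}  B6 = {a, c, g}
Tree: B1–B2, B1–B3, B3–B4, B4–B5, B5–B6

Each bag holds 3 vertices, so the decomposition has width 2, which upper-bounds the treewidth. Conversely, {c, g, h} is a clique of size 3, and the vertices of any clique must share a bag in every tree decomposition; so some bag has ≥ 3 vertices and tw(G) ≥ 2. Hence tw(G) = 2 exactly.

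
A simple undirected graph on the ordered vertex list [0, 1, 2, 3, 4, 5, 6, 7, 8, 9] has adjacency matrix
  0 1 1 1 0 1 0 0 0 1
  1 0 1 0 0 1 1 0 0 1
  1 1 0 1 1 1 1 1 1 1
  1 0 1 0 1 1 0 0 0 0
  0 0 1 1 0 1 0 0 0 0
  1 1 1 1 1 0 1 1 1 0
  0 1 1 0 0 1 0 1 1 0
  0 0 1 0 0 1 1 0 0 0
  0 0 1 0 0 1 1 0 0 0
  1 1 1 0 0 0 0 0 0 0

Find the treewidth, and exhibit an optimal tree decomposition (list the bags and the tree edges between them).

Treewidth 3.
One such decomposition:
Bags: B1 = {1, 2, 5, 6}  B2 = {0, 1, 2, 5}  B3 = {2, 5, 6, 7}  B4 = {0, 1, 2, 9}  B5 = {2, 5, 6, 8}  B6 = {0, 2, 3, 5}  B7 = {2, 3, 4, 5}
Tree: B1–B2, B1–B3, B2–B4, B3–B5, B2–B6, B6–B7

Every bag has size at most 4, so the width is 4 − 1 = 3 and tw(G) ≤ 3. Conversely, {0, 1, 2, 9} is a clique of size 4, and the vertices of any clique must share a bag in every tree decomposition; so some bag has ≥ 4 vertices and tw(G) ≥ 3. The upper and lower bounds meet at 3, so that is the treewidth.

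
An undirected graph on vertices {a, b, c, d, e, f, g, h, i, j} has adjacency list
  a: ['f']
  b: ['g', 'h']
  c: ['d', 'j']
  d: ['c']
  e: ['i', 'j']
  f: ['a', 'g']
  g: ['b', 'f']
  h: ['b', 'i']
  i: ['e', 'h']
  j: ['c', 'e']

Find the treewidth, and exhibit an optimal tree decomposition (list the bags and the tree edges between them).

Every bag has size at most 2, so the width is 2 − 1 = 1 and tw(G) ≤ 1. Since G has at least one edge (e.g. d–c), it is not an edgeless graph, so tw(G) ≥ 1. Hence tw(G) = 1 exactly.

Treewidth 1.
One optimal decomposition is:
Bags: B1 = {c, d}  B2 = {c, j}  B3 = {e, j}  B4 = {e, i}  B5 = {h, i}  B6 = {b, h}  B7 = {b, g}  B8 = {f, g}  B9 = {a, f}
Tree: B1–B2, B2–B3, B3–B4, B4–B5, B5–B6, B6–B7, B7–B8, B8–B9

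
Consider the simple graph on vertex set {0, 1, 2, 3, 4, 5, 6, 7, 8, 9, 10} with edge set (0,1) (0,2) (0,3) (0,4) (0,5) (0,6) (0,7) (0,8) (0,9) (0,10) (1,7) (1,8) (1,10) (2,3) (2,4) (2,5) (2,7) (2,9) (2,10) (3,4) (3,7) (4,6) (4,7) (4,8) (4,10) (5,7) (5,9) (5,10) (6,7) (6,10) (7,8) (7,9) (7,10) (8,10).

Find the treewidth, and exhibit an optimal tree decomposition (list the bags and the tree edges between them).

Treewidth 4.
Bags: B1 = {0, 4, 6, 7, 10}  B2 = {0, 4, 7, 8, 10}  B3 = {0, 2, 4, 7, 10}  B4 = {0, 2, 5, 7, 10}  B5 = {0, 2, 5, 7, 9}  B6 = {0, 2, 3, 4, 7}  B7 = {0, 1, 7, 8, 10}
Tree: B1–B2, B1–B3, B3–B4, B4–B5, B3–B6, B2–B7

Every bag has size at most 5, so the width is 5 − 1 = 4 and tw(G) ≤ 4. For the lower bound, the 5 vertices {0, 2, 5, 7, 9} are pairwise adjacent, and any tree decomposition puts a clique entirely inside one bag — forcing width ≥ 4. Hence tw(G) = 4 exactly.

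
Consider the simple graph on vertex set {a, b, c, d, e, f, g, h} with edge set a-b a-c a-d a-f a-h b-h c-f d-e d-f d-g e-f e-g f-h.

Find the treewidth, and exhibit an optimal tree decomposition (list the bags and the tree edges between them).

Treewidth 2.
One such decomposition:
Bags: B1 = {a, f, h}  B2 = {a, b, h}  B3 = {a, c, f}  B4 = {a, d, f}  B5 = {d, e, f}  B6 = {d, e, g}
Tree: B1–B2, B1–B3, B3–B4, B4–B5, B5–B6

Every bag has size at most 3, so the width is 3 − 1 = 2 and tw(G) ≤ 2. For the lower bound, the 3 vertices {d, e, g} are pairwise adjacent, and any tree decomposition puts a clique entirely inside one bag — forcing width ≥ 2. Combining the bounds, tw(G) = 2.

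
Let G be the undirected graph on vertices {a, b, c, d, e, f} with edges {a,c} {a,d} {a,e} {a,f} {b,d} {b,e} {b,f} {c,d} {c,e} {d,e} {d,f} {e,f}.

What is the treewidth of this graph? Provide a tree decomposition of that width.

Treewidth 3.
One optimal decomposition is:
Bags: B1 = {a, c, d, e}  B2 = {a, d, e, f}  B3 = {b, d, e, f}
Tree: B1–B2, B2–B3

Each bag holds 4 vertices, so the decomposition has width 3, which upper-bounds the treewidth. For the lower bound, the 4 vertices {a, c, d, e} are pairwise adjacent, and any tree decomposition puts a clique entirely inside one bag — forcing width ≥ 3. The upper and lower bounds meet at 3, so that is the treewidth.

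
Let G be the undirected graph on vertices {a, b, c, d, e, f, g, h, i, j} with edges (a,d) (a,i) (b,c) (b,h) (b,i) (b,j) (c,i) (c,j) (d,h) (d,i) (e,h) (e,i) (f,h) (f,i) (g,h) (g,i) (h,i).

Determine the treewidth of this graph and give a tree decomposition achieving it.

Treewidth 2.
Bags: B1 = {e, h, i}  B2 = {b, h, i}  B3 = {b, c, i}  B4 = {b, c, j}  B5 = {f, h, i}  B6 = {g, h, i}  B7 = {d, h, i}  B8 = {a, d, i}
Tree: B1–B2, B2–B3, B3–B4, B2–B5, B2–B6, B2–B7, B7–B8

Each bag holds 3 vertices, so the decomposition has width 2, which upper-bounds the treewidth. For the lower bound, the 3 vertices {b, c, j} are pairwise adjacent, and any tree decomposition puts a clique entirely inside one bag — forcing width ≥ 2. Therefore the treewidth is 2.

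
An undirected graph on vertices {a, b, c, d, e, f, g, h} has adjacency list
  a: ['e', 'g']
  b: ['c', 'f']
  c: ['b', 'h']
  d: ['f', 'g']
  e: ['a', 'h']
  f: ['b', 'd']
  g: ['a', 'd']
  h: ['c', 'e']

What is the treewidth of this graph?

A width-2 tree decomposition is:
Bags: B1 = {b, c, h}  B2 = {b, f, h}  B3 = {d, f, h}  B4 = {d, g, h}  B5 = {a, g, h}  B6 = {a, e, h}
Tree: B1–B2, B2–B3, B3–B4, B4–B5, B5–B6
The largest bag has 3 vertices, giving width 2; this decomposition certifies tw(G) ≤ 2. The edges h–c–b–f–d–g–a–e–h form a cycle, so G is not a tree and its treewidth is at least 2. The upper and lower bounds meet at 2, so that is the treewidth.

2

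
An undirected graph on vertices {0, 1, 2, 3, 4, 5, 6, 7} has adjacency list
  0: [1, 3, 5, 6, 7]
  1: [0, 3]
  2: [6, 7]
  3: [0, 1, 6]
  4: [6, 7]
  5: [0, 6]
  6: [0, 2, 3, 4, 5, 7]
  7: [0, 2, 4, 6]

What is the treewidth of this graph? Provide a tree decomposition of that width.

Every bag has size at most 3, so the width is 3 − 1 = 2 and tw(G) ≤ 2. Conversely, {0, 1, 3} is a clique of size 3, and the vertices of any clique must share a bag in every tree decomposition; so some bag has ≥ 3 vertices and tw(G) ≥ 2. The upper and lower bounds meet at 2, so that is the treewidth.

Treewidth 2.
Bags: B1 = {0, 5, 6}  B2 = {0, 6, 7}  B3 = {0, 3, 6}  B4 = {4, 6, 7}  B5 = {2, 6, 7}  B6 = {0, 1, 3}
Tree: B1–B2, B2–B3, B2–B4, B4–B5, B3–B6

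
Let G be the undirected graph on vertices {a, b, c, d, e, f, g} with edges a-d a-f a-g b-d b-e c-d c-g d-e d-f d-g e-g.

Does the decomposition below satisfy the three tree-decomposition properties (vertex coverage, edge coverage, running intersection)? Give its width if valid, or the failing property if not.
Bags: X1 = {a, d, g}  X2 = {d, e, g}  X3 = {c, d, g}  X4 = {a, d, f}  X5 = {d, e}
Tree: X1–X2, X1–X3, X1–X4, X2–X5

No — vertex b appears in no bag.

A tree decomposition must satisfy three properties: every vertex lies in some bag; for every edge, both endpoints lie together in some bag; and for every vertex, the bags containing it form a connected subtree. Here vertex b appears in no bag, so the decomposition is invalid.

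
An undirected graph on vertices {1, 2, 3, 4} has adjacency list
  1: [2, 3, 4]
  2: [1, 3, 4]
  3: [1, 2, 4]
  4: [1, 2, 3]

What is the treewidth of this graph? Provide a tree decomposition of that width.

A single bag containing all 4 vertices is trivially a valid decomposition of width 3. On the other hand G contains the 4-clique {1, 2, 3, 4}. A clique must lie in a single bag of any decomposition, so no decomposition can have width below 3. Therefore the treewidth is 3.

Treewidth 3.
One optimal decomposition is:
Bags: B1 = {1, 2, 3, 4}
Tree: (single bag)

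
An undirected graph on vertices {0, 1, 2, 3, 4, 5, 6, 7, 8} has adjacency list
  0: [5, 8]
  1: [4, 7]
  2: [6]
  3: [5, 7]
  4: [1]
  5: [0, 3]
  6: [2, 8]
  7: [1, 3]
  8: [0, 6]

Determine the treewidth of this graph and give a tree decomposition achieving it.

Treewidth 1.
One optimal decomposition is:
Bags: B1 = {2, 6}  B2 = {6, 8}  B3 = {0, 8}  B4 = {0, 5}  B5 = {3, 5}  B6 = {3, 7}  B7 = {1, 7}  B8 = {1, 4}
Tree: B1–B2, B2–B3, B3–B4, B4–B5, B5–B6, B6–B7, B7–B8

Each bag holds 2 vertices, so the decomposition has width 1, which upper-bounds the treewidth. Since G has at least one edge (e.g. 2–6), it is not an edgeless graph, so tw(G) ≥ 1. Hence tw(G) = 1 exactly.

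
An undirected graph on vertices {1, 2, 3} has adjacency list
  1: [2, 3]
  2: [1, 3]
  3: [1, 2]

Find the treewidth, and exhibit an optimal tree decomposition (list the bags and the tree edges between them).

Treewidth 2.
One such decomposition:
Bags: B1 = {1, 2, 3}
Tree: (single bag)

A single bag containing all 3 vertices is trivially a valid decomposition of width 2. On the other hand G contains the 3-clique {1, 2, 3}. A clique must lie in a single bag of any decomposition, so no decomposition can have width below 2. Combining the bounds, tw(G) = 2.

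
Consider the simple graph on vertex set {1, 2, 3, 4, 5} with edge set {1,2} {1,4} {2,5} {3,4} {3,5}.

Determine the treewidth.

2

A width-2 tree decomposition is:
Bags: B1 = {3, 4, 5}  B2 = {2, 4, 5}  B3 = {1, 2, 4}
Tree: B1–B2, B2–B3
Each bag holds 3 vertices, so the decomposition has width 2, which upper-bounds the treewidth. Since 4–3–5–2–1–4 is a cycle in G, G is not acyclic. Forests are exactly the graphs of treewidth ≤ 1, so tw(G) ≥ 2. Therefore the treewidth is 2.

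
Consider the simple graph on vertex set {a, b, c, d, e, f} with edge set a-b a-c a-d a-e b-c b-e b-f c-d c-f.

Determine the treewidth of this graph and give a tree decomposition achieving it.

The largest bag has 3 vertices, giving width 2; this decomposition certifies tw(G) ≤ 2. On the other hand G contains the 3-clique {a, b, e}. A clique must lie in a single bag of any decomposition, so no decomposition can have width below 2. Therefore the treewidth is 2.

Treewidth 2.
Bags: B1 = {a, b, c}  B2 = {b, c, f}  B3 = {a, b, e}  B4 = {a, c, d}
Tree: B1–B2, B1–B3, B1–B4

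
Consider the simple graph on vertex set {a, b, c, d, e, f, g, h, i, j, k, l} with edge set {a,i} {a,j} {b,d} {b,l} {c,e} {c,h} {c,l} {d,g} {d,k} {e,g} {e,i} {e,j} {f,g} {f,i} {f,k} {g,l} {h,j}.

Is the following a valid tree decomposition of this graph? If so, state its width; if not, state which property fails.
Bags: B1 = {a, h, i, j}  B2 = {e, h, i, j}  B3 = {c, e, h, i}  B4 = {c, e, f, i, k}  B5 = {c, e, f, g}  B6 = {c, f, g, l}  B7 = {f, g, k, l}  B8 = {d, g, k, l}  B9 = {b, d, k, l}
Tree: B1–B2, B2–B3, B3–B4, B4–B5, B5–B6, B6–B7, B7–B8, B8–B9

A tree decomposition must satisfy three properties: every vertex lies in some bag; for every edge, both endpoints lie together in some bag; and for every vertex, the bags containing it form a connected subtree. Here bags containing vertex k are not connected in the tree, so the decomposition is invalid.

No — bags containing vertex k are not connected in the tree.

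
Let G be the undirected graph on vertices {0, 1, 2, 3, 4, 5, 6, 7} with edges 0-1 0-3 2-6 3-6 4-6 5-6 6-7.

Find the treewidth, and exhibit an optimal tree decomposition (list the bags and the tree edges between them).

Treewidth 1.
One such decomposition:
Bags: B1 = {3, 6}  B2 = {0, 3}  B3 = {5, 6}  B4 = {2, 6}  B5 = {6, 7}  B6 = {0, 1}  B7 = {4, 6}
Tree: B1–B2, B1–B3, B1–B4, B3–B5, B2–B6, B5–B7

The largest bag has 2 vertices, giving width 1; this decomposition certifies tw(G) ≤ 1. Since G has at least one edge (e.g. 3–6), it is not an edgeless graph, so tw(G) ≥ 1. Hence tw(G) = 1 exactly.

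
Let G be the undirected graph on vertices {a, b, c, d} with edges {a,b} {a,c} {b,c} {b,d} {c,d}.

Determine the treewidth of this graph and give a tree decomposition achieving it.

Treewidth 2.
One such decomposition:
Bags: B1 = {b, c, d}  B2 = {a, b, c}
Tree: B1–B2

Each bag holds 3 vertices, so the decomposition has width 2, which upper-bounds the treewidth. Conversely, {b, c, d} is a clique of size 3, and the vertices of any clique must share a bag in every tree decomposition; so some bag has ≥ 3 vertices and tw(G) ≥ 2. Hence tw(G) = 2 exactly.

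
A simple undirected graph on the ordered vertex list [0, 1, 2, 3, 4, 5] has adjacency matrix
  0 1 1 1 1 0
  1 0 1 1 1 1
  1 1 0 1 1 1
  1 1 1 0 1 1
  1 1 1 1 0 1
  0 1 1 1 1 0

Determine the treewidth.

4

A width-4 tree decomposition is:
Bags: B1 = {0, 1, 2, 3, 4}  B2 = {1, 2, 3, 4, 5}
Tree: B1–B2
The largest bag has 5 vertices, giving width 4; this decomposition certifies tw(G) ≤ 4. For the lower bound, the 5 vertices {0, 1, 2, 3, 4} are pairwise adjacent, and any tree decomposition puts a clique entirely inside one bag — forcing width ≥ 4. Combining the bounds, tw(G) = 4.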